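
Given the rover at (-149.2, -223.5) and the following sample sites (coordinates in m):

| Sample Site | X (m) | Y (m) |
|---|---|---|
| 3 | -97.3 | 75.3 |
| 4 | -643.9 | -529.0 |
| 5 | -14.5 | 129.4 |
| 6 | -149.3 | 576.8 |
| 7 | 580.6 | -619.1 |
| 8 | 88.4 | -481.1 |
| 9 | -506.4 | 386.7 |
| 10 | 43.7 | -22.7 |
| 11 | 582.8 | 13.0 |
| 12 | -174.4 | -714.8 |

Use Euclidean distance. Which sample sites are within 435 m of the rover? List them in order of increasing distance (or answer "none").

Distances from (-149.2, -223.5):
3: √((51.9)² + (298.8)²) = √(2693.610 + 89281.440) = 303.3 m
4: √((-494.7)² + (-305.5)²) = √(244728.090 + 93330.250) = 581.4 m
5: √((134.7)² + (352.9)²) = √(18144.090 + 124538.410) = 377.7 m
6: √((-0.1)² + (800.3)²) = √(0.010 + 640480.090) = 800.3 m
7: √((729.8)² + (-395.6)²) = √(532608.040 + 156499.360) = 830.1 m
8: √((237.6)² + (-257.6)²) = √(56453.760 + 66357.760) = 350.4 m
9: √((-357.2)² + (610.2)²) = √(127591.840 + 372344.040) = 707.1 m
10: √((192.9)² + (200.8)²) = √(37210.410 + 40320.640) = 278.4 m
11: √((732.0)² + (236.5)²) = √(535824.000 + 55932.250) = 769.3 m
12: √((-25.2)² + (-491.3)²) = √(635.040 + 241375.690) = 491.9 m
Threshold 435 m: 10 (278.4 m), 3 (303.3 m), 8 (350.4 m), 5 (377.7 m) are within range.

10, 3, 8, 5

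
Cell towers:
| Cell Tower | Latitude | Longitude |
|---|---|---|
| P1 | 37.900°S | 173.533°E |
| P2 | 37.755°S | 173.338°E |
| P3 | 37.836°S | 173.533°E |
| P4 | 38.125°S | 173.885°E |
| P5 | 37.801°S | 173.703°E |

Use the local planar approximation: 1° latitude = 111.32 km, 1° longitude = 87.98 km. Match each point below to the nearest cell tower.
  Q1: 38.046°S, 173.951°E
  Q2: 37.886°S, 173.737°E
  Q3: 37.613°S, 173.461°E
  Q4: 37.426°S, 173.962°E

Q1→P4; Q2→P5; Q3→P2; Q4→P5

Q1 at 38.046°S, 173.951°E:
  P1: 40.207 km
  P2: 62.913 km
  P3: 43.577 km
  P4: 10.538 km
  P5: 34.927 km
  → nearest: P4 (10.538 km)
Q2 at 37.886°S, 173.737°E:
  P1: 18.015 km
  P2: 38.013 km
  P3: 18.791 km
  P4: 29.621 km
  P5: 9.924 km
  → nearest: P5 (9.924 km)
Q3 at 37.613°S, 173.461°E:
  P1: 32.571 km
  P2: 19.157 km
  P3: 25.620 km
  P4: 68.118 km
  P5: 29.855 km
  → nearest: P2 (19.157 km)
Q4 at 37.426°S, 173.962°E:
  P1: 64.875 km
  P2: 65.995 km
  P3: 59.226 km
  P4: 78.107 km
  P5: 47.559 km
  → nearest: P5 (47.559 km)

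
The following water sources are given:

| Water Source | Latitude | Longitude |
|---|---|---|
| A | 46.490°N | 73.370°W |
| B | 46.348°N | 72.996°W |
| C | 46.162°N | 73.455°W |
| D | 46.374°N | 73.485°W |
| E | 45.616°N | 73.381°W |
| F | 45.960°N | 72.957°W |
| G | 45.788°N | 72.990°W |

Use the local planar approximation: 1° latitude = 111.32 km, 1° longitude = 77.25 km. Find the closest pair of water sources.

A and D

Pairwise distances:
A–B: √((-0.142·111.32)² + (0.374·77.25)²) = √(249.87516 + 834.71877) = 32.933 km
A–C: √((-0.328·111.32)² + (-0.085·77.25)²) = √(1333.19625 + 43.11564) = 37.099 km
A–D: √((-0.116·111.32)² + (-0.115·77.25)²) = √(166.74867 + 78.92101) = 15.674 km
A–E: √((-0.874·111.32)² + (-0.011·77.25)²) = √(9466.06017 + 0.72208) = 97.297 km
A–F: √((-0.530·111.32)² + (0.413·77.25)²) = √(3480.95280 + 1017.88117) = 67.073 km
A–G: √((-0.702·111.32)² + (0.380·77.25)²) = √(6106.89734 + 861.71603) = 83.478 km
B–C: √((-0.186·111.32)² + (-0.459·77.25)²) = √(428.71856 + 1257.25204) = 41.061 km
B–D: √((0.026·111.32)² + (-0.489·77.25)²) = √(8.37709 + 1426.96951) = 37.886 km
B–E: √((-0.732·111.32)² + (-0.385·77.25)²) = √(6640.00731 + 884.54195) = 86.744 km
B–F: √((-0.388·111.32)² + (0.039·77.25)²) = √(1865.56269 + 9.07666) = 43.297 km
B–G: √((-0.560·111.32)² + (0.006·77.25)²) = √(3886.17586 + 0.21483) = 62.341 km
C–D: √((0.212·111.32)² + (-0.030·77.25)²) = √(556.95245 + 5.37081) = 23.713 km
C–E: √((-0.546·111.32)² + (0.074·77.25)²) = √(3694.29592 + 32.67837) = 61.049 km
C–F: √((-0.202·111.32)² + (0.498·77.25)²) = √(505.64898 + 1479.97937) = 44.560 km
C–G: √((-0.374·111.32)² + (0.465·77.25)²) = √(1733.36331 + 1290.33620) = 54.988 km
D–E: √((-0.758·111.32)² + (0.104·77.25)²) = √(7120.07891 + 64.54516) = 84.762 km
D–F: √((-0.414·111.32)² + (0.528·77.25)²) = √(2123.96364 + 1663.66094) = 61.544 km
D–G: √((-0.586·111.32)² + (0.495·77.25)²) = √(4255.41213 + 1462.20200) = 75.615 km
E–F: √((0.344·111.32)² + (0.424·77.25)²) = √(1466.43656 + 1072.82452) = 50.391 km
E–G: √((0.172·111.32)² + (0.391·77.25)²) = √(366.60914 + 912.32692) = 35.762 km
F–G: √((-0.172·111.32)² + (-0.033·77.25)²) = √(366.60914 + 6.49868) = 19.316 km
Closest pair: A–D at 15.674 km.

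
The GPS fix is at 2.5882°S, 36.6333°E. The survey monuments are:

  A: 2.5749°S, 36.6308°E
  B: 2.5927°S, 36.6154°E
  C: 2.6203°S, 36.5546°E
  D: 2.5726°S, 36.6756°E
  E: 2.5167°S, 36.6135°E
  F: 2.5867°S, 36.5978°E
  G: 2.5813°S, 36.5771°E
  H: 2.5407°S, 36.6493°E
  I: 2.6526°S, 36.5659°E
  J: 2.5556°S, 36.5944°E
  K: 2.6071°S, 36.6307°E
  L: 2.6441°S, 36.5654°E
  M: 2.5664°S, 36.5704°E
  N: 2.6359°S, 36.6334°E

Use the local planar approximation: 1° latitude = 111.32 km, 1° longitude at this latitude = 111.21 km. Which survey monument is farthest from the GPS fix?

Distances from 2.5882°S, 36.6333°E:
A: √((0.0133·111.32)² + (-0.0025·111.21)²) = √(2.192046 + 0.077298) = 1.5064 km
B: √((-0.0045·111.32)² + (-0.0179·111.21)²) = √(0.250941 + 3.962723) = 2.0527 km
C: √((-0.0321·111.32)² + (-0.0787·111.21)²) = √(12.768987 + 76.601477) = 9.4536 km
D: √((0.0156·111.32)² + (0.0423·111.21)²) = √(3.015752 + 22.129338) = 5.0145 km
E: √((0.0715·111.32)² + (-0.0198·111.21)²) = √(63.351730 + 4.848619) = 8.2584 km
F: √((0.0015·111.32)² + (-0.0355·111.21)²) = √(0.027882 + 15.586349) = 3.9515 km
G: √((0.0069·111.32)² + (-0.0562·111.21)²) = √(0.589990 + 39.062525) = 6.2970 km
H: √((0.0475·111.32)² + (0.0160·111.21)²) = √(27.959771 + 3.166122) = 5.5791 km
I: √((-0.0644·111.32)² + (-0.0674·111.21)²) = √(51.394676 + 56.183330) = 10.3720 km
J: √((0.0326·111.32)² + (-0.0389·111.21)²) = √(13.169873 + 18.714873) = 5.6467 km
K: √((-0.0189·111.32)² + (-0.0026·111.21)²) = √(4.426597 + 0.083605) = 2.1237 km
L: √((-0.0559·111.32)² + (-0.0679·111.21)²) = √(38.723090 + 57.020002) = 9.7848 km
M: √((0.0218·111.32)² + (-0.0629·111.21)²) = √(5.889242 + 48.931550) = 7.4041 km
N: √((-0.0477·111.32)² + (0.0001·111.21)²) = √(28.195718 + 0.000124) = 5.3100 km
Maximum: I at 10.3720 km.

I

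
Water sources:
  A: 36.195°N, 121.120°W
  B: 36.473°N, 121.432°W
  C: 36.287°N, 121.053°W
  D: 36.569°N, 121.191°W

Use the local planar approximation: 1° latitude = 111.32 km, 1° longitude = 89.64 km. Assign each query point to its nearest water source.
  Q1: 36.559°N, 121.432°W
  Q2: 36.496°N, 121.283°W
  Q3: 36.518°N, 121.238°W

Q1→B; Q2→D; Q3→D

Q1 at 36.559°N, 121.432°W:
  A: 49.235 km
  B: 9.574 km
  C: 45.508 km
  D: 21.632 km
  → nearest: B (9.574 km)
Q2 at 36.496°N, 121.283°W:
  A: 36.554 km
  B: 13.600 km
  C: 31.086 km
  D: 11.578 km
  → nearest: D (11.578 km)
Q3 at 36.518°N, 121.238°W:
  A: 37.480 km
  B: 18.097 km
  C: 30.598 km
  D: 7.070 km
  → nearest: D (7.070 km)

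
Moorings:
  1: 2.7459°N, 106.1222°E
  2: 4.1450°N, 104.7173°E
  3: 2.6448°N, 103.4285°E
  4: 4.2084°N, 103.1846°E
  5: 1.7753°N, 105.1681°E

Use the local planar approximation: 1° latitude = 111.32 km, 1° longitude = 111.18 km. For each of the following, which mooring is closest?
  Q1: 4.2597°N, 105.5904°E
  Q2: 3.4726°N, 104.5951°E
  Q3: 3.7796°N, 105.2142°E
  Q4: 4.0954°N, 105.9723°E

Q1→2; Q2→2; Q3→2; Q4→2

Q1 at 4.2597°N, 105.5904°E:
  1: 178.5876 km
  2: 97.9074 km
  3: 300.1507 km
  4: 267.5378 km
  5: 280.5205 km
  → nearest: 2 (97.9074 km)
Q2 at 3.4726°N, 104.5951°E:
  1: 188.0704 km
  2: 76.0746 km
  3: 159.1053 km
  4: 176.9222 km
  5: 199.3943 km
  → nearest: 2 (76.0746 km)
Q3 at 3.7796°N, 105.2142°E:
  1: 153.0772 km
  2: 68.6047 km
  3: 235.3169 km
  4: 230.6445 km
  5: 223.1775 km
  → nearest: 2 (68.6047 km)
Q4 at 4.0954°N, 105.9723°E:
  1: 151.1480 km
  2: 139.6401 km
  3: 325.6732 km
  4: 310.1917 km
  5: 273.3122 km
  → nearest: 2 (139.6401 km)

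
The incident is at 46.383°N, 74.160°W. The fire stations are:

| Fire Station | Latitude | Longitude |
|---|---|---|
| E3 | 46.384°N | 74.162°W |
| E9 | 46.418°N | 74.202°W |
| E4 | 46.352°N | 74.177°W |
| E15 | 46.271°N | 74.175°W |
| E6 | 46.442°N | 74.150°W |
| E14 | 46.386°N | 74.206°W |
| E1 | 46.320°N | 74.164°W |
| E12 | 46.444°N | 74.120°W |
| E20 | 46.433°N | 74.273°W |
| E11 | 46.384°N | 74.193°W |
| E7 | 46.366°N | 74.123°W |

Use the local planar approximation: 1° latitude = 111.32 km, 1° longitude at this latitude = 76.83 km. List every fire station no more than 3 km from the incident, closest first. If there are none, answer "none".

Distances from 46.383°N, 74.160°W:
E3: √((0.001·111.32)² + (-0.002·76.83)²) = √(0.01239 + 0.02361) = 0.190 km
E9: √((0.035·111.32)² + (-0.042·76.83)²) = √(15.18037 + 10.41263) = 5.059 km
E4: √((-0.031·111.32)² + (-0.017·76.83)²) = √(11.90885 + 1.70592) = 3.690 km
E15: √((-0.112·111.32)² + (-0.015·76.83)²) = √(155.44703 + 1.32814) = 12.521 km
E6: √((0.059·111.32)² + (0.010·76.83)²) = √(43.13705 + 0.59028) = 6.613 km
E14: √((0.003·111.32)² + (-0.046·76.83)²) = √(0.11153 + 12.49043) = 3.550 km
E1: √((-0.063·111.32)² + (-0.004·76.83)²) = √(49.18441 + 0.09445) = 7.020 km
E12: √((0.061·111.32)² + (0.040·76.83)²) = √(46.11116 + 9.44456) = 7.454 km
E20: √((0.050·111.32)² + (-0.113·76.83)²) = √(30.98036 + 75.37348) = 10.313 km
E11: √((0.001·111.32)² + (-0.033·76.83)²) = √(0.01239 + 6.42820) = 2.538 km
E7: √((-0.017·111.32)² + (0.037·76.83)²) = √(3.58133 + 8.08100) = 3.415 km
Threshold 3 km: E3 (0.190 km), E11 (2.538 km) are within range.

E3, E11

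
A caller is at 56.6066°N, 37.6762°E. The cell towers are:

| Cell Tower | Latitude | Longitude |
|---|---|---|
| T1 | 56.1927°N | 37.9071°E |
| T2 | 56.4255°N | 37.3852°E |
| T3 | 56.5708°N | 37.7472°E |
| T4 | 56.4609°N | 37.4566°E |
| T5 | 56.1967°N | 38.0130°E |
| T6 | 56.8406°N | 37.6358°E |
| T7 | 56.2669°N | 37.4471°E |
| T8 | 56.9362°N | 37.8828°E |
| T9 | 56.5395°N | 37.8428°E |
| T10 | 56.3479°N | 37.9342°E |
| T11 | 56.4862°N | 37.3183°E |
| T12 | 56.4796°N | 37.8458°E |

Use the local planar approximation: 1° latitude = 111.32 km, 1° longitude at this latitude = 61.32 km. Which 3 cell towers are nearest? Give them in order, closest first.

Distances from 56.6066°N, 37.6762°E:
T1: 48.2018 km
T2: 26.9229 km
T3: 5.9023 km
T4: 21.0807 km
T5: 50.0862 km
T6: 26.1664 km
T7: 40.3406 km
T8: 38.8166 km
T9: 12.6554 km
T10: 32.8579 km
T11: 25.7154 km
T12: 17.5508 km
Sorted: T3 (5.9023 km) < T9 (12.6554 km) < T12 (17.5508 km) < T4 (21.0807 km) < T11 (25.7154 km) < …

T3, T9, T12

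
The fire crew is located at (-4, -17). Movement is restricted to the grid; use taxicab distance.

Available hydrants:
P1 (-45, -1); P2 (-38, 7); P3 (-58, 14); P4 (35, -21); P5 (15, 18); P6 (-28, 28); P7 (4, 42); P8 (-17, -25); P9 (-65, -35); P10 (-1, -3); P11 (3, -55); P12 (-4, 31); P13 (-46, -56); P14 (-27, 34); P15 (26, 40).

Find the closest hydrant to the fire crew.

Distances from (-4, -17):
P1: |-41| + |16| = 41 + 16 = 57
P2: |-34| + |24| = 34 + 24 = 58
P3: |-54| + |31| = 54 + 31 = 85
P4: |39| + |-4| = 39 + 4 = 43
P5: |19| + |35| = 19 + 35 = 54
P6: |-24| + |45| = 24 + 45 = 69
P7: |8| + |59| = 8 + 59 = 67
P8: |-13| + |-8| = 13 + 8 = 21
P9: |-61| + |-18| = 61 + 18 = 79
P10: |3| + |14| = 3 + 14 = 17
P11: |7| + |-38| = 7 + 38 = 45
P12: |0| + |48| = 0 + 48 = 48
P13: |-42| + |-39| = 42 + 39 = 81
P14: |-23| + |51| = 23 + 51 = 74
P15: |30| + |57| = 30 + 57 = 87
Minimum: P10 at 17.

P10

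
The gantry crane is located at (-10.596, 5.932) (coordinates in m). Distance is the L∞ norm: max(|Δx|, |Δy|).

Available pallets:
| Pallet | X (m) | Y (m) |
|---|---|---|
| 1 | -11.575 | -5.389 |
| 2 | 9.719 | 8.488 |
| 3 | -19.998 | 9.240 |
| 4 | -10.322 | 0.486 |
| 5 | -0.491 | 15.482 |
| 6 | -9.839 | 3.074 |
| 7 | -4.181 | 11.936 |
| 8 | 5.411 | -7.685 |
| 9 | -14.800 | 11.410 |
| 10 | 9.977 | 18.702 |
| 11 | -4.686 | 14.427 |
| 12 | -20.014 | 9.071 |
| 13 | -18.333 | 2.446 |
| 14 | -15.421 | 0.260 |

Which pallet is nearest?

Distances from (-10.596, 5.932):
1: max(|-0.979|, |-11.321|) = 11.321 m
2: max(|20.315|, |2.556|) = 20.315 m
3: max(|-9.402|, |3.308|) = 9.402 m
4: max(|0.274|, |-5.446|) = 5.446 m
5: max(|10.105|, |9.550|) = 10.105 m
6: max(|0.757|, |-2.858|) = 2.858 m
7: max(|6.415|, |6.004|) = 6.415 m
8: max(|16.007|, |-13.617|) = 16.007 m
9: max(|-4.204|, |5.478|) = 5.478 m
10: max(|20.573|, |12.770|) = 20.573 m
11: max(|5.910|, |8.495|) = 8.495 m
12: max(|-9.418|, |3.139|) = 9.418 m
13: max(|-7.737|, |-3.486|) = 7.737 m
14: max(|-4.825|, |-5.672|) = 5.672 m
Minimum: 6 at 2.858 m.

6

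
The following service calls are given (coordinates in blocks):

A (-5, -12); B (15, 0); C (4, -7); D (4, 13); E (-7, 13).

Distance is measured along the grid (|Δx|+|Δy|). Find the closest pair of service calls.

Pairwise distances:
A–B: 32 blocks
A–C: 14 blocks
A–D: 34 blocks
A–E: 27 blocks
B–C: 18 blocks
B–D: 24 blocks
B–E: 35 blocks
C–D: 20 blocks
C–E: 31 blocks
D–E: 11 blocks
Closest pair: D–E at 11 blocks.

D and E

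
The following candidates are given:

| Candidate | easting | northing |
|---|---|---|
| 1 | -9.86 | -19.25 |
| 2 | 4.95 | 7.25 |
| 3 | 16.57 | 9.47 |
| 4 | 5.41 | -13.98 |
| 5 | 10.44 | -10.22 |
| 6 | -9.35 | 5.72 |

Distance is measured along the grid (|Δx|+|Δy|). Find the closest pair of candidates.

4 and 5

Pairwise distances:
1–2: 41.31
1–3: 55.15
1–4: 20.54
1–5: 29.33
1–6: 25.48
2–3: 13.84
2–4: 21.69
2–5: 22.96
2–6: 15.83
3–4: 34.61
3–5: 25.82
3–6: 29.67
4–5: 8.79
4–6: 34.46
5–6: 35.73
Closest pair: 4–5 at 8.79.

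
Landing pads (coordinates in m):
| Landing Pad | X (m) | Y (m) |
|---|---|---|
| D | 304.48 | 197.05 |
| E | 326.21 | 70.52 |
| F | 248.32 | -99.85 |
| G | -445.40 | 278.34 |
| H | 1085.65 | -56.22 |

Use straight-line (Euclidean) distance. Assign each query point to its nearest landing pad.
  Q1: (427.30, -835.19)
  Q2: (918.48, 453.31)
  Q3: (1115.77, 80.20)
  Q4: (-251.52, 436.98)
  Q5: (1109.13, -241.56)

Q1→F; Q2→H; Q3→H; Q4→G; Q5→H

Q1 at (427.30, -835.19):
  D: √((-122.82)² + (1032.24)²) = √(15084.7524 + 1065519.4176) = 1039.52 m
  E: √((-101.09)² + (905.71)²) = √(10219.1881 + 820310.6041) = 911.33 m
  F: √((-178.98)² + (735.34)²) = √(32033.8404 + 540724.9156) = 756.81 m
  G: √((-872.70)² + (1113.53)²) = √(761605.2900 + 1239949.0609) = 1414.76 m
  H: √((658.35)² + (778.97)²) = √(433424.7225 + 606794.2609) = 1019.91 m
  → nearest: F (756.81 m)
Q2 at (918.48, 453.31):
  D: √((-614.00)² + (-256.26)²) = √(376996.0000 + 65669.1876) = 665.33 m
  E: √((-592.27)² + (-382.79)²) = √(350783.7529 + 146528.1841) = 705.20 m
  F: √((-670.16)² + (-553.16)²) = √(449114.4256 + 305985.9856) = 868.97 m
  G: √((-1363.88)² + (-174.97)²) = √(1860168.6544 + 30614.5009) = 1375.06 m
  H: √((167.17)² + (-509.53)²) = √(27945.8089 + 259620.8209) = 536.25 m
  → nearest: H (536.25 m)
Q3 at (1115.77, 80.20):
  D: √((-811.29)² + (116.85)²) = √(658191.4641 + 13653.9225) = 819.66 m
  E: √((-789.56)² + (-9.68)²) = √(623404.9936 + 93.7024) = 789.62 m
  F: √((-867.45)² + (-180.05)²) = √(752469.5025 + 32418.0025) = 885.94 m
  G: √((-1561.17)² + (198.14)²) = √(2437251.7689 + 39259.4596) = 1573.69 m
  H: √((-30.12)² + (-136.42)²) = √(907.2144 + 18610.4164) = 139.71 m
  → nearest: H (139.71 m)
Q4 at (-251.52, 436.98):
  D: √((556.00)² + (-239.93)²) = √(309136.0000 + 57566.4049) = 605.56 m
  E: √((577.73)² + (-366.46)²) = √(333771.9529 + 134292.9316) = 684.15 m
  F: √((499.84)² + (-536.83)²) = √(249840.0256 + 288186.4489) = 733.50 m
  G: √((-193.88)² + (-158.64)²) = √(37589.4544 + 25166.6496) = 250.51 m
  H: √((1337.17)² + (-493.20)²) = √(1788023.6089 + 243246.2400) = 1425.23 m
  → nearest: G (250.51 m)
Q5 at (1109.13, -241.56):
  D: √((-804.65)² + (438.61)²) = √(647461.6225 + 192378.7321) = 916.43 m
  E: √((-782.92)² + (312.08)²) = √(612963.7264 + 97393.9264) = 842.83 m
  F: √((-860.81)² + (141.71)²) = √(740993.8561 + 20081.7241) = 872.40 m
  G: √((-1554.53)² + (519.90)²) = √(2416563.5209 + 270296.0100) = 1639.16 m
  H: √((-23.48)² + (185.34)²) = √(551.3104 + 34350.9156) = 186.82 m
  → nearest: H (186.82 m)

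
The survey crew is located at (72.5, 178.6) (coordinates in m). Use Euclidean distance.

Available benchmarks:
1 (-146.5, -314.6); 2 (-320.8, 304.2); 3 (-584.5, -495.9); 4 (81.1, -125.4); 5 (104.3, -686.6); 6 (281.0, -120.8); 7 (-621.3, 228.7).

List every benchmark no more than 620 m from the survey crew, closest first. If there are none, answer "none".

Distances from (72.5, 178.6):
1: 539.6 m
2: 412.9 m
3: 941.6 m
4: 304.1 m
5: 865.8 m
6: 364.8 m
7: 695.6 m
Threshold 620 m: 4 (304.1 m), 6 (364.8 m), 2 (412.9 m), 1 (539.6 m) are within range.

4, 6, 2, 1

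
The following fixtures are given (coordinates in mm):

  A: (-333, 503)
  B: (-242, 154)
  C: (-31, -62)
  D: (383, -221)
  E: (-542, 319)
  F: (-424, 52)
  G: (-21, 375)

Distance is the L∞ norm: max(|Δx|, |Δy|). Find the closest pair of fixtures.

B and F

Pairwise distances:
A–B: 349 mm
A–C: 565 mm
A–D: 724 mm
A–E: 209 mm
A–F: 451 mm
A–G: 312 mm
B–C: 216 mm
B–D: 625 mm
B–E: 300 mm
B–F: 182 mm
B–G: 221 mm
C–D: 414 mm
C–E: 511 mm
C–F: 393 mm
C–G: 437 mm
D–E: 925 mm
D–F: 807 mm
D–G: 596 mm
E–F: 267 mm
E–G: 521 mm
F–G: 403 mm
Closest pair: B–F at 182 mm.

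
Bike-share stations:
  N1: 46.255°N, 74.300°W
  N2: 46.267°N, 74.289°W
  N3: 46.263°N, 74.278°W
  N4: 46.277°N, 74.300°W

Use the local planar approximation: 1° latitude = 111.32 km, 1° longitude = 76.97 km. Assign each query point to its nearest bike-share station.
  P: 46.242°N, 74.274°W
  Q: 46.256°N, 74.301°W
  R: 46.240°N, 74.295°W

P→N3; Q→N1; R→N1

P at 46.242°N, 74.274°W:
  N1: √((0.013·111.32)² + (-0.026·76.97)²) = √(2.09427 + 4.00488) = 2.470 km
  N2: √((0.025·111.32)² + (-0.015·76.97)²) = √(7.74509 + 1.33299) = 3.013 km
  N3: √((0.021·111.32)² + (-0.004·76.97)²) = √(5.46493 + 0.09479) = 2.358 km
  N4: √((0.035·111.32)² + (-0.026·76.97)²) = √(15.18037 + 4.00488) = 4.380 km
  → nearest: N3 (2.358 km)
Q at 46.256°N, 74.301°W:
  N1: √((-0.001·111.32)² + (0.001·76.97)²) = √(0.01239 + 0.00592) = 0.135 km
  N2: √((0.011·111.32)² + (0.012·76.97)²) = √(1.49945 + 0.85311) = 1.534 km
  N3: √((0.007·111.32)² + (0.023·76.97)²) = √(0.60721 + 3.13400) = 1.934 km
  N4: √((0.021·111.32)² + (0.001·76.97)²) = √(5.46493 + 0.00592) = 2.339 km
  → nearest: N1 (0.135 km)
R at 46.240°N, 74.295°W:
  N1: √((0.015·111.32)² + (-0.005·76.97)²) = √(2.78823 + 0.14811) = 1.714 km
  N2: √((0.027·111.32)² + (0.006·76.97)²) = √(9.03387 + 0.21328) = 3.041 km
  N3: √((0.023·111.32)² + (0.017·76.97)²) = √(6.55544 + 1.71215) = 2.875 km
  N4: √((0.037·111.32)² + (-0.005·76.97)²) = √(16.96484 + 0.14811) = 4.137 km
  → nearest: N1 (1.714 km)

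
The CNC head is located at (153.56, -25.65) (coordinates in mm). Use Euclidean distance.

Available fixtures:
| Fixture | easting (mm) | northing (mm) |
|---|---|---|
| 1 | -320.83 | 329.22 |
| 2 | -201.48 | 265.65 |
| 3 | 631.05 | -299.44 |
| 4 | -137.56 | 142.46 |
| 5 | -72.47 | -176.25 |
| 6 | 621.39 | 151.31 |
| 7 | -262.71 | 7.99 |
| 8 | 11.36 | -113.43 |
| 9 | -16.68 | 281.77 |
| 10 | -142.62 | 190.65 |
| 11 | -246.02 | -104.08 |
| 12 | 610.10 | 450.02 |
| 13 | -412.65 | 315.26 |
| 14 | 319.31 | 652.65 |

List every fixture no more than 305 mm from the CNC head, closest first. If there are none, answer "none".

Distances from (153.56, -25.65):
1: √((-474.39)² + (354.87)²) = √(225045.8721 + 125932.7169) = 592.43 mm
2: √((-355.04)² + (291.30)²) = √(126053.4016 + 84855.6900) = 459.25 mm
3: √((477.49)² + (-273.79)²) = √(227996.7001 + 74960.9641) = 550.42 mm
4: √((-291.12)² + (168.11)²) = √(84750.8544 + 28260.9721) = 336.17 mm
5: √((-226.03)² + (-150.60)²) = √(51089.5609 + 22680.3600) = 271.61 mm
6: √((467.83)² + (176.96)²) = √(218864.9089 + 31314.8416) = 500.18 mm
7: √((-416.27)² + (33.64)²) = √(173280.7129 + 1131.6496) = 417.63 mm
8: √((-142.20)² + (-87.78)²) = √(20220.8400 + 7705.3284) = 167.11 mm
9: √((-170.24)² + (307.42)²) = √(28981.6576 + 94507.0564) = 351.41 mm
10: √((-296.18)² + (216.30)²) = √(87722.5924 + 46785.6900) = 366.75 mm
11: √((-399.58)² + (-78.43)²) = √(159664.1764 + 6151.2649) = 407.20 mm
12: √((456.54)² + (475.67)²) = √(208428.7716 + 226261.9489) = 659.31 mm
13: √((-566.21)² + (340.91)²) = √(320593.7641 + 116219.6281) = 660.92 mm
14: √((165.75)² + (678.30)²) = √(27473.0625 + 460090.8900) = 698.26 mm
Threshold 305 mm: 8 (167.11 mm), 5 (271.61 mm) are within range.

8, 5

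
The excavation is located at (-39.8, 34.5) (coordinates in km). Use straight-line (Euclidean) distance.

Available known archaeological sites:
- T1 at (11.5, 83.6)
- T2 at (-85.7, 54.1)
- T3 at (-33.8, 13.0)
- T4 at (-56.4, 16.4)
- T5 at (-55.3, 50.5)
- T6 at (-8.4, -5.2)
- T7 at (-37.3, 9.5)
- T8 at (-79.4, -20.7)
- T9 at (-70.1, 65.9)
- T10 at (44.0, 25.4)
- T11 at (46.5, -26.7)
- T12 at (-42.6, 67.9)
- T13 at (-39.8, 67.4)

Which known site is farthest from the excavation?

Distances from (-39.8, 34.5):
T1: √((51.3)² + (49.1)²) = √(2631.6900 + 2410.8100) = 71.01 km
T2: √((-45.9)² + (19.6)²) = √(2106.8100 + 384.1600) = 49.91 km
T3: √((6.0)² + (-21.5)²) = √(36.0000 + 462.2500) = 22.32 km
T4: √((-16.6)² + (-18.1)²) = √(275.5600 + 327.6100) = 24.56 km
T5: √((-15.5)² + (16.0)²) = √(240.2500 + 256.0000) = 22.28 km
T6: √((31.4)² + (-39.7)²) = √(985.9600 + 1576.0900) = 50.62 km
T7: √((2.5)² + (-25.0)²) = √(6.2500 + 625.0000) = 25.12 km
T8: √((-39.6)² + (-55.2)²) = √(1568.1600 + 3047.0400) = 67.94 km
T9: √((-30.3)² + (31.4)²) = √(918.0900 + 985.9600) = 43.64 km
T10: √((83.8)² + (-9.1)²) = √(7022.4400 + 82.8100) = 84.29 km
T11: √((86.3)² + (-61.2)²) = √(7447.6900 + 3745.4400) = 105.80 km
T12: √((-2.8)² + (33.4)²) = √(7.8400 + 1115.5600) = 33.52 km
T13: √((0.0)² + (32.9)²) = √(0.0000 + 1082.4100) = 32.90 km
Maximum: T11 at 105.80 km.

T11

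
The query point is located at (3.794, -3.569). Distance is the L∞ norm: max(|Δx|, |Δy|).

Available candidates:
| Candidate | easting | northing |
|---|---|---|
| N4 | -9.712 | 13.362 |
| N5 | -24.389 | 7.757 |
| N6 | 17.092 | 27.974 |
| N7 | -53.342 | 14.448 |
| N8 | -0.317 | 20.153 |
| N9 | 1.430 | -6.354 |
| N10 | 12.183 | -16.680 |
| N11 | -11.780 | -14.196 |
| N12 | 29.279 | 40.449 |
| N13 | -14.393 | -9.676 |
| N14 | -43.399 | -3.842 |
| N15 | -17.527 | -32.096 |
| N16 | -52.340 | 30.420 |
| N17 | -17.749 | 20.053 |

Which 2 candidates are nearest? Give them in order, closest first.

N9, N10

Distances from (3.794, -3.569):
N4: max(|-13.506|, |16.931|) = 16.931
N5: max(|-28.183|, |11.326|) = 28.183
N6: max(|13.298|, |31.543|) = 31.543
N7: max(|-57.136|, |18.017|) = 57.136
N8: max(|-4.111|, |23.722|) = 23.722
N9: max(|-2.364|, |-2.785|) = 2.785
N10: max(|8.389|, |-13.111|) = 13.111
N11: max(|-15.574|, |-10.627|) = 15.574
N12: max(|25.485|, |44.018|) = 44.018
N13: max(|-18.187|, |-6.107|) = 18.187
N14: max(|-47.193|, |-0.273|) = 47.193
N15: max(|-21.321|, |-28.527|) = 28.527
N16: max(|-56.134|, |33.989|) = 56.134
N17: max(|-21.543|, |23.622|) = 23.622
Sorted: N9 (2.785) < N10 (13.111) < N11 (15.574) < N4 (16.931) < …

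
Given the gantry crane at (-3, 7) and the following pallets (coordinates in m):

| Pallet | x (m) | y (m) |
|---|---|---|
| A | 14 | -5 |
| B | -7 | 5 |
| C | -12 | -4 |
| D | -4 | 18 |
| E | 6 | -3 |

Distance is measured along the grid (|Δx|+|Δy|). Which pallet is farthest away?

Distances from (-3, 7):
A: |17| + |-12| = 17 + 12 = 29 m
B: |-4| + |-2| = 4 + 2 = 6 m
C: |-9| + |-11| = 9 + 11 = 20 m
D: |-1| + |11| = 1 + 11 = 12 m
E: |9| + |-10| = 9 + 10 = 19 m
Maximum: A at 29 m.

A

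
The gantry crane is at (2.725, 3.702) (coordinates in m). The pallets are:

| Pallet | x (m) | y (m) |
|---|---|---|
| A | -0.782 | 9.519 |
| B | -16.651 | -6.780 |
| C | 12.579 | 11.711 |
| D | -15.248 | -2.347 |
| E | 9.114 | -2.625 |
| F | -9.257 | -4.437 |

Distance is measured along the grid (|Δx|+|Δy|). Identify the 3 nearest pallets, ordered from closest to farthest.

A, E, C

Distances from (2.725, 3.702):
A: 9.324 m
B: 29.858 m
C: 17.863 m
D: 24.022 m
E: 12.716 m
F: 20.121 m
Sorted: A (9.324 m) < E (12.716 m) < C (17.863 m) < F (20.121 m) < D (24.022 m) < …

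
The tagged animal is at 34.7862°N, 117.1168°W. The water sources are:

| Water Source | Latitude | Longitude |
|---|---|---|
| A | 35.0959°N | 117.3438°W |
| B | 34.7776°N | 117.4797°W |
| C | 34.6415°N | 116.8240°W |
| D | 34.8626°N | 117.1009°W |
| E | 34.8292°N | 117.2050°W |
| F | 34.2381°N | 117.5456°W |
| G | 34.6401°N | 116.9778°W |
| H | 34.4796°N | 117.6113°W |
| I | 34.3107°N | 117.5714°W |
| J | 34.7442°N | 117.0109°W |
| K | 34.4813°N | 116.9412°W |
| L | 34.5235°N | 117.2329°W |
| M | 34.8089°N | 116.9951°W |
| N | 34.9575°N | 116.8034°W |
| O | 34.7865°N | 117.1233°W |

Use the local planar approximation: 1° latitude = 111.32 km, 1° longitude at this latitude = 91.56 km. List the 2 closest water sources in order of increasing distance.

Distances from 34.7862°N, 117.1168°W:
A: √((0.3097·111.32)² + (-0.2270·91.56)²) = √(1188.581061 + 431.979644) = 40.2562 km
B: √((-0.0086·111.32)² + (-0.3629·91.56)²) = √(0.916523 + 1104.041769) = 33.2409 km
C: √((-0.1447·111.32)² + (0.2928·91.56)²) = √(259.467793 + 718.710042) = 31.2758 km
D: √((0.0764·111.32)² + (0.0159·91.56)²) = √(72.332440 + 2.119365) = 8.6285 km
E: √((0.0430·111.32)² + (-0.0882·91.56)²) = √(22.913071 + 65.215186) = 9.3877 km
F: √((-0.5481·111.32)² + (-0.4288·91.56)²) = √(3722.768234 + 1541.420467) = 72.5547 km
G: √((-0.1461·111.32)² + (0.1390·91.56)²) = √(264.512882 + 161.972456) = 20.6515 km
H: √((-0.3066·111.32)² + (-0.4945·91.56)²) = √(1164.905502 + 2049.954208) = 56.6997 km
I: √((-0.4755·111.32)² + (-0.4546·91.56)²) = √(2801.866495 + 1732.488780) = 67.3376 km
J: √((-0.0420·111.32)² + (0.1059·91.56)²) = √(21.859739 + 94.016372) = 10.7646 km
K: √((-0.3049·111.32)² + (0.1756·91.56)²) = √(1152.023250 + 258.500026) = 37.5569 km
L: √((-0.2627·111.32)² + (-0.1161·91.56)²) = √(855.197733 + 112.999366) = 31.1159 km
M: √((0.0227·111.32)² + (0.1217·91.56)²) = √(6.385547 + 124.163151) = 11.4258 km
N: √((0.1713·111.32)² + (0.3134·91.56)²) = √(363.631185 + 823.397516) = 34.4533 km
O: √((0.0003·111.32)² + (-0.0065·91.56)²) = √(0.001115 + 0.354192) = 0.5961 km
Sorted: O (0.5961 km) < D (8.6285 km) < E (9.3877 km) < J (10.7646 km) < …

O, D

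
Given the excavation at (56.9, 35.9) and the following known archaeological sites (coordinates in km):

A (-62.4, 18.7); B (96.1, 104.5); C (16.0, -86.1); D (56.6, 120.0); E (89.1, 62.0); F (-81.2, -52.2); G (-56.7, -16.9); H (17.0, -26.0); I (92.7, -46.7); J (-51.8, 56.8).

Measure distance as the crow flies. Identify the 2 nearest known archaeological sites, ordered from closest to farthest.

E, H

Distances from (56.9, 35.9):
A: 120.5 km
B: 79.0 km
C: 128.7 km
D: 84.1 km
E: 41.4 km
F: 163.8 km
G: 125.3 km
H: 73.6 km
I: 90.0 km
J: 110.7 km
Sorted: E (41.4 km) < H (73.6 km) < B (79.0 km) < D (84.1 km) < …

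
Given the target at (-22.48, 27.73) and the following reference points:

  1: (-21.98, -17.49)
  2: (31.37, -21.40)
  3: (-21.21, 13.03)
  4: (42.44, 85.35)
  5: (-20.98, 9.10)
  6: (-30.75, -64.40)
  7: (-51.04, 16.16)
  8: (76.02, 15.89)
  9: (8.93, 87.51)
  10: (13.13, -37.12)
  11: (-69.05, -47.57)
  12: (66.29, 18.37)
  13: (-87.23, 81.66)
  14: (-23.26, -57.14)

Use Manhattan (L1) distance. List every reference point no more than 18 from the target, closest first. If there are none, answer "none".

3

Distances from (-22.48, 27.73):
1: 45.72
2: 102.98
3: 15.97
4: 122.54
5: 20.13
6: 100.40
7: 40.13
8: 110.34
9: 91.19
10: 100.46
11: 121.87
12: 98.13
13: 118.68
14: 85.65
Threshold 18: 3 (15.97) is within range.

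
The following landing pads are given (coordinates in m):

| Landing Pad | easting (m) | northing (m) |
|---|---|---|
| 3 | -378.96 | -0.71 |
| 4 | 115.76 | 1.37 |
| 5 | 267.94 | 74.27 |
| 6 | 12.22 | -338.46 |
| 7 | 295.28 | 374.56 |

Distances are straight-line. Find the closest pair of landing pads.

Pairwise distances:
3–4: 494.72 m
3–5: 651.23 m
3–6: 516.81 m
3–7: 771.64 m
4–5: 168.74 m
4–6: 355.25 m
4–7: 414.12 m
5–6: 485.53 m
5–7: 301.53 m
6–7: 767.15 m
Closest pair: 4–5 at 168.74 m.

4 and 5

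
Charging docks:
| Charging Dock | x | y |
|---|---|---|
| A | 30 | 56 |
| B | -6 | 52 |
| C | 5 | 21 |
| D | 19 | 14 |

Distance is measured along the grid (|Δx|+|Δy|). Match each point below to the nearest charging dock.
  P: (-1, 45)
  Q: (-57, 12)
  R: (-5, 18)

P→B; Q→C; R→C

P at (-1, 45):
  A: 42
  B: 12
  C: 30
  D: 51
  → nearest: B (12)
Q at (-57, 12):
  A: 131
  B: 91
  C: 71
  D: 78
  → nearest: C (71)
R at (-5, 18):
  A: 73
  B: 35
  C: 13
  D: 28
  → nearest: C (13)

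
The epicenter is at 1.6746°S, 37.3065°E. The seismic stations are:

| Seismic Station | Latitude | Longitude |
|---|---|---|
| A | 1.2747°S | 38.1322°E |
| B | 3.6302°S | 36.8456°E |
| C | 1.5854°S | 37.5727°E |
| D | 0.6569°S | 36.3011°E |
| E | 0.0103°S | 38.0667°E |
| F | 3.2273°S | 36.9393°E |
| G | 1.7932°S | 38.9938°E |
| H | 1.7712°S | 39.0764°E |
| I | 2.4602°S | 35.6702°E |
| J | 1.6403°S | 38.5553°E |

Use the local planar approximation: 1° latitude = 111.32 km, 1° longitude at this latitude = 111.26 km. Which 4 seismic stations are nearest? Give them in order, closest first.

C, A, J, D

Distances from 1.6746°S, 37.3065°E:
A: √((0.3999·111.32)² + (0.8257·111.26)²) = √(1981.751537 + 8439.615876) = 102.0851 km
B: √((-1.9556·111.32)² + (-0.4609·111.26)²) = √(47392.154484 + 2629.611119) = 223.6555 km
C: √((0.0892·111.32)² + (0.2662·111.26)²) = √(98.599816 + 877.191094) = 31.2377 km
D: √((1.0177·111.32)² + (-1.0054·111.26)²) = √(12834.706575 + 12512.839472) = 159.2091 km
E: √((1.6643·111.32)² + (0.7602·111.26)²) = √(34324.926953 + 7153.751364) = 203.6631 km
F: √((-1.5527·111.32)² + (-0.3672·111.26)²) = √(29875.934687 + 1669.104224) = 177.6092 km
G: √((-0.1186·111.32)² + (1.6873·111.26)²) = √(174.307379 + 35242.176690) = 188.1927 km
H: √((-0.0966·111.32)² + (1.7699·111.26)²) = √(115.638020 + 38777.121705) = 197.2125 km
I: √((-0.7856·111.32)² + (-1.6363·111.26)²) = √(7648.025810 + 33143.927628) = 201.9702 km
J: √((0.0343·111.32)² + (1.2488·111.26)²) = √(14.579232 + 19304.737088) = 138.9939 km
Sorted: C (31.2377 km) < A (102.0851 km) < J (138.9939 km) < D (159.2091 km) < F (177.6092 km) < G (188.1927 km) < …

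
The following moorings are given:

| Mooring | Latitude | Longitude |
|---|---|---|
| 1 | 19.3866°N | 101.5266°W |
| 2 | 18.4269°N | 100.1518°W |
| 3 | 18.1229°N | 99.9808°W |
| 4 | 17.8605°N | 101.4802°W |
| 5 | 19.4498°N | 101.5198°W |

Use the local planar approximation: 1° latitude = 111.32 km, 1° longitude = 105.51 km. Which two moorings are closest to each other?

Pairwise distances:
1–2: 180.1512 km
1–3: 215.3839 km
1–4: 169.9560 km
1–5: 7.0719 km
2–3: 38.3504 km
2–4: 153.6886 km
2–5: 183.8466 km
3–4: 160.8758 km
3–5: 219.5122 km
4–5: 176.9702 km
Closest pair: 1–5 at 7.0719 km.

1 and 5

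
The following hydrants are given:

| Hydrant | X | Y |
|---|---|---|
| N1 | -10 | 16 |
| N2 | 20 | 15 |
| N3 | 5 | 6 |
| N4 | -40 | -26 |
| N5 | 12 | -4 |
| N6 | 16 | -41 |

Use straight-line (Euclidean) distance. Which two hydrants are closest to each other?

Pairwise distances:
N1–N2: 30.0
N1–N3: 18.0
N1–N4: 51.6
N1–N5: 29.7
N1–N6: 62.6
N2–N3: 17.5
N2–N4: 72.7
N2–N5: 20.6
N2–N6: 56.1
N3–N4: 55.2
N3–N5: 12.2
N3–N6: 48.3
N4–N5: 56.5
N4–N6: 58.0
N5–N6: 37.2
Closest pair: N3–N5 at 12.2.

N3 and N5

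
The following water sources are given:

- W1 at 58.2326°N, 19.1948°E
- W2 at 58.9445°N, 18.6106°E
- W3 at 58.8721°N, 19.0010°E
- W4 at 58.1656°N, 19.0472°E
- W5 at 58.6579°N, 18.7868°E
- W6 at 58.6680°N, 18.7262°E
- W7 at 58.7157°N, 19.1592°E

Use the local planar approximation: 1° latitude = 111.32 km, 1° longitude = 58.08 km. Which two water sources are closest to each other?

Pairwise distances:
W1–W2: 86.2069 km
W1–W3: 72.0735 km
W1–W4: 11.3630 km
W1–W5: 52.9436 km
W1–W6: 55.5873 km
W1–W7: 53.8184 km
W2–W3: 24.0642 km
W2–W4: 90.3390 km
W2–W5: 33.5054 km
W2–W6: 31.5037 km
W2–W7: 40.7916 km
W3–W4: 78.6933 km
W3–W5: 26.8951 km
W3–W6: 27.7660 km
W3–W7: 19.6862 km
W4–W5: 56.8514 km
W4–W6: 58.9528 km
W4–W7: 61.5817 km
W5–W6: 3.6949 km
W5–W7: 22.5658 km
W6–W7: 25.7031 km
Closest pair: W5–W6 at 3.6949 km.

W5 and W6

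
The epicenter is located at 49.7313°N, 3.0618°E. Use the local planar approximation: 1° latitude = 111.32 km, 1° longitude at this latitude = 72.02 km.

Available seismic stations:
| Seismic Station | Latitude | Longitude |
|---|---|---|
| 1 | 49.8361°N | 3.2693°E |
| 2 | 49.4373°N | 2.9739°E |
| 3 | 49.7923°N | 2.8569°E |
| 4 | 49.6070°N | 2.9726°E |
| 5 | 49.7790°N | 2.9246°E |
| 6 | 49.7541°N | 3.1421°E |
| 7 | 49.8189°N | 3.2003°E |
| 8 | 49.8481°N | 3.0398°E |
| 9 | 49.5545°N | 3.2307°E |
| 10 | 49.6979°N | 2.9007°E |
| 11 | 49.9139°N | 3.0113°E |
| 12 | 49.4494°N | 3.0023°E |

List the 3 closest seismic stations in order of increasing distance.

Distances from 49.7313°N, 3.0618°E:
1: 18.9587 km
2: 33.3347 km
3: 16.2443 km
4: 15.2556 km
5: 11.2175 km
6: 6.3156 km
7: 13.9496 km
8: 13.0984 km
9: 23.1371 km
10: 12.1836 km
11: 20.6498 km
12: 31.6723 km
Sorted: 6 (6.3156 km) < 5 (11.2175 km) < 10 (12.1836 km) < 8 (13.0984 km) < 7 (13.9496 km) < …

6, 5, 10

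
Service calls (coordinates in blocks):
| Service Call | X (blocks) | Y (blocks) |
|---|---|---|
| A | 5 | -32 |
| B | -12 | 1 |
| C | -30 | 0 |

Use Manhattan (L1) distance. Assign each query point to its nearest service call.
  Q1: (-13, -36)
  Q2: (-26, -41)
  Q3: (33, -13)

Q1 at (-13, -36):
  A: 22 blocks
  B: 38 blocks
  C: 53 blocks
  → nearest: A (22 blocks)
Q2 at (-26, -41):
  A: 40 blocks
  B: 56 blocks
  C: 45 blocks
  → nearest: A (40 blocks)
Q3 at (33, -13):
  A: 47 blocks
  B: 59 blocks
  C: 76 blocks
  → nearest: A (47 blocks)

Q1→A; Q2→A; Q3→A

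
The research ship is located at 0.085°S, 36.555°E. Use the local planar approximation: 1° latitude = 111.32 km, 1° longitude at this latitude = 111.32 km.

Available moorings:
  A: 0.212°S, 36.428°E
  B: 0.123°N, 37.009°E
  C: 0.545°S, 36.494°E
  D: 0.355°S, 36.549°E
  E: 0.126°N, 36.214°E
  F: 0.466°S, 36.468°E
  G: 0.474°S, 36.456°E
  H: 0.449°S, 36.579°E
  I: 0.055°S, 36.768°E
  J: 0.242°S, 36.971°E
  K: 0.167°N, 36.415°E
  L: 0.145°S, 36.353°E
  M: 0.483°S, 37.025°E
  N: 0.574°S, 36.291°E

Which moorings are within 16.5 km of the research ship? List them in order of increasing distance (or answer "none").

Distances from 0.085°S, 36.555°E:
A: √((-0.127·111.32)² + (-0.127·111.32)²) = √(199.87286 + 199.87286) = 19.994 km
B: √((0.208·111.32)² + (0.454·111.32)²) = √(536.13365 + 2554.21882) = 55.591 km
C: √((-0.460·111.32)² + (-0.061·111.32)²) = √(2622.17733 + 46.11116) = 51.655 km
D: √((-0.270·111.32)² + (-0.006·111.32)²) = √(903.38718 + 0.44612) = 30.064 km
E: √((0.211·111.32)² + (-0.341·111.32)²) = √(551.71057 + 1440.97071) = 44.639 km
F: √((-0.381·111.32)² + (-0.087·111.32)²) = √(1798.85578 + 93.79613) = 43.505 km
G: √((-0.389·111.32)² + (-0.099·111.32)²) = √(1875.19138 + 121.45539) = 44.684 km
H: √((-0.364·111.32)² + (0.024·111.32)²) = √(1641.90930 + 7.13787) = 40.608 km
I: √((0.030·111.32)² + (0.213·111.32)²) = √(11.15293 + 562.21911) = 23.945 km
J: √((-0.157·111.32)² + (0.416·111.32)²) = √(305.45392 + 2144.53460) = 49.497 km
K: √((0.252·111.32)² + (-0.140·111.32)²) = √(786.95061 + 242.88599) = 32.091 km
L: √((-0.060·111.32)² + (-0.202·111.32)²) = √(44.61171 + 505.64898) = 23.458 km
M: √((-0.398·111.32)² + (0.470·111.32)²) = √(1962.96492 + 2737.42426) = 68.559 km
N: √((-0.489·111.32)² + (-0.264·111.32)²) = √(2963.22148 + 863.68276) = 61.862 km
Threshold 16.5 km: none within range.

none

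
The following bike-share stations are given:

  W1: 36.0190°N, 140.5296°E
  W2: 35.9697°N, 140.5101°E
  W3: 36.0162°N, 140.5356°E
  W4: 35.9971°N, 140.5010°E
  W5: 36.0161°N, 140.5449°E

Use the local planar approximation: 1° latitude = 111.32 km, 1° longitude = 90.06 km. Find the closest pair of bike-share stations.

Pairwise distances:
W1–W3: 0.6238 km
W3–W5: 0.8376 km
W1–W5: 1.4152 km
W2–W4: 3.1584 km
W1–W4: 3.5465 km
W3–W4: 3.7724 km
W4–W5: 4.4838 km
W2–W3: 5.6629 km
W1–W2: 5.7622 km
W2–W5: 6.0417 km
Closest pair: W1–W3 at 0.6238 km.

W1 and W3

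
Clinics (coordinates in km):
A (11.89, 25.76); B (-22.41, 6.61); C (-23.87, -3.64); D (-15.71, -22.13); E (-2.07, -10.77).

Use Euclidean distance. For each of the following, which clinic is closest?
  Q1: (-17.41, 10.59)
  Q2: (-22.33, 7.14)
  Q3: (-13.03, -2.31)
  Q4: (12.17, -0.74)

Q1→B; Q2→B; Q3→C; Q4→E

Q1 at (-17.41, 10.59):
  A: √((29.30)² + (15.17)²) = √(858.4900 + 230.1289) = 32.99 km
  B: √((-5.00)² + (-3.98)²) = √(25.0000 + 15.8404) = 6.39 km
  C: √((-6.46)² + (-14.23)²) = √(41.7316 + 202.4929) = 15.63 km
  D: √((1.70)² + (-32.72)²) = √(2.8900 + 1070.5984) = 32.76 km
  E: √((15.34)² + (-21.36)²) = √(235.3156 + 456.2496) = 26.30 km
  → nearest: B (6.39 km)
Q2 at (-22.33, 7.14):
  A: √((34.22)² + (18.62)²) = √(1171.0084 + 346.7044) = 38.96 km
  B: √((-0.08)² + (-0.53)²) = √(0.0064 + 0.2809) = 0.54 km
  C: √((-1.54)² + (-10.78)²) = √(2.3716 + 116.2084) = 10.89 km
  D: √((6.62)² + (-29.27)²) = √(43.8244 + 856.7329) = 30.01 km
  E: √((20.26)² + (-17.91)²) = √(410.4676 + 320.7681) = 27.04 km
  → nearest: B (0.54 km)
Q3 at (-13.03, -2.31):
  A: √((24.92)² + (28.07)²) = √(621.0064 + 787.9249) = 37.54 km
  B: √((-9.38)² + (8.92)²) = √(87.9844 + 79.5664) = 12.94 km
  C: √((-10.84)² + (-1.33)²) = √(117.5056 + 1.7689) = 10.92 km
  D: √((-2.68)² + (-19.82)²) = √(7.1824 + 392.8324) = 20.00 km
  E: √((10.96)² + (-8.46)²) = √(120.1216 + 71.5716) = 13.85 km
  → nearest: C (10.92 km)
Q4 at (12.17, -0.74):
  A: √((-0.28)² + (26.50)²) = √(0.0784 + 702.2500) = 26.50 km
  B: √((-34.58)² + (7.35)²) = √(1195.7764 + 54.0225) = 35.35 km
  C: √((-36.04)² + (-2.90)²) = √(1298.8816 + 8.4100) = 36.16 km
  D: √((-27.88)² + (-21.39)²) = √(777.2944 + 457.5321) = 35.14 km
  E: √((-14.24)² + (-10.03)²) = √(202.7776 + 100.6009) = 17.42 km
  → nearest: E (17.42 km)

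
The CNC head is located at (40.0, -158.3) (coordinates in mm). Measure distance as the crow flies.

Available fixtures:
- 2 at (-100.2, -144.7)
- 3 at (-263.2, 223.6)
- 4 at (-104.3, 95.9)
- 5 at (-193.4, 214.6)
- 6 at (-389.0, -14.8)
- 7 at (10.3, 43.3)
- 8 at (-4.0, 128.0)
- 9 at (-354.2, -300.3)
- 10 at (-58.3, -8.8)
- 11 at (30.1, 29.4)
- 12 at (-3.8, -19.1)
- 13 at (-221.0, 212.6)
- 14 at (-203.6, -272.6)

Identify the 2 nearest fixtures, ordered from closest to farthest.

Distances from (40.0, -158.3):
2: 140.9 mm
3: 487.6 mm
4: 292.3 mm
5: 439.9 mm
6: 452.4 mm
7: 203.8 mm
8: 289.7 mm
9: 419.0 mm
10: 178.9 mm
11: 188.0 mm
12: 145.9 mm
13: 453.5 mm
14: 269.1 mm
Sorted: 2 (140.9 mm) < 12 (145.9 mm) < 10 (178.9 mm) < 11 (188.0 mm) < …

2, 12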